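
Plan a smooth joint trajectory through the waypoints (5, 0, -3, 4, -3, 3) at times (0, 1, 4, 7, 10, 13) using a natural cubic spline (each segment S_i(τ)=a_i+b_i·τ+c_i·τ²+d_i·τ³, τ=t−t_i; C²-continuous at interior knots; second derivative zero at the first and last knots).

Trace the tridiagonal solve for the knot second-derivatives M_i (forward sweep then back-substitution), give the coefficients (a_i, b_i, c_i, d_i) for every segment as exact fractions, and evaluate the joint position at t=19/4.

Δ: Δ0=-5, Δ1=-1, Δ2=7/3, Δ3=-7/3, Δ4=2
row 1: diag=8, rhs=24; c'=3/8, d'=3
row 2: denom=12−3·3/8=87/8; d'=(20−3·3)/(87/8)=88/87
row 3: denom=12−3·8/29=324/29; d'=(-28−3·88/87)/(324/29)=-25/9
row 4: denom=12−3·29/108=403/36; d'=(26−3·-25/9)/(403/36)=1236/403
back: M4=1236/403
back: M3=-25/9−29/108·1236/403=-4354/1209
back: M2=88/87−8/29·-4354/1209=808/403
back: M1=3−3/8·808/403=906/403
M: M0=0, M1=906/403, M2=808/403, M3=-4354/1209, M4=1236/403, M5=0
seg 0: a=5, c=M0/2=0, d=(M1−M0)/(6·1)=151/403, b=Δ0−h0·(2M0+M1)/6=-2166/403
seg 1: a=0, c=M1/2=453/403, d=(M2−M1)/(6·3)=-49/3627, b=Δ1−h1·(2M1+M2)/6=-1713/403
seg 2: a=-3, c=M2/2=404/403, d=(M3−M2)/(6·3)=-3389/10881, b=Δ2−h2·(2M2+M3)/6=66/31
seg 3: a=4, c=M3/2=-2177/1209, d=(M4−M3)/(6·3)=4031/10881, b=Δ3−h3·(2M3+M4)/6=-107/403
seg 4: a=-3, c=M4/2=618/403, d=(M5−M4)/(6·3)=-206/1209, b=Δ4−h4·(2M4+M5)/6=-430/403
t_q=19/4 → seg 2, τ=3/4; S=-3+66/31·τ+404/403·τ²+-3389/10881·τ³=-25037/25792

  seg 0: a=5 b=-2166/403 c=0 d=151/403
  seg 1: a=0 b=-1713/403 c=453/403 d=-49/3627
  seg 2: a=-3 b=66/31 c=404/403 d=-3389/10881
  seg 3: a=4 b=-107/403 c=-2177/1209 d=4031/10881
  seg 4: a=-3 b=-430/403 c=618/403 d=-206/1209
S(19/4) = -25037/25792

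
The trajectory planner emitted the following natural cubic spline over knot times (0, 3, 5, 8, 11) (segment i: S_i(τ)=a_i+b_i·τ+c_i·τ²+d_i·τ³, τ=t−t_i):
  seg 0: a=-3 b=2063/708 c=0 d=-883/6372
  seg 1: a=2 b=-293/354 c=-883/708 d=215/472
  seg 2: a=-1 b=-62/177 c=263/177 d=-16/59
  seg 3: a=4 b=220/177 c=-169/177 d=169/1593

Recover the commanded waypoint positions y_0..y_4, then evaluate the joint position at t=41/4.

y_0=-3 y_1=2 y_2=-1 y_3=4 y_4=2
S(41/4) = 11975/3776

y_0 = S_0(0) = a_0 = -3
y_1 = S_1(0) = a_1 = 2
y_2 = S_2(0) = a_2 = -1
y_3 = S_3(0) = a_3 = 4
y_4 = S_3(3) = 2
t_q=41/4 is in segment 3 (τ=9/4); S_3(τ)=11975/3776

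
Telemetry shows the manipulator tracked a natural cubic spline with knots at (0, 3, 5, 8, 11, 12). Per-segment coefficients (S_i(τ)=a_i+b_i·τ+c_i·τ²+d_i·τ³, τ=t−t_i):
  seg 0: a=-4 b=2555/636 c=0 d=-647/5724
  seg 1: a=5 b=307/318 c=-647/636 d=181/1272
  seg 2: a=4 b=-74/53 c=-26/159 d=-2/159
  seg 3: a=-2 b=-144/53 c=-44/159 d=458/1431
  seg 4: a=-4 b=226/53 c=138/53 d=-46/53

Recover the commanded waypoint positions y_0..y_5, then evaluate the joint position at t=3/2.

y_0 = S_0(0) = a_0 = -4
y_1 = S_1(0) = a_1 = 5
y_2 = S_2(0) = a_2 = 4
y_3 = S_3(0) = a_3 = -2
y_4 = S_4(0) = a_4 = -4
y_5 = S_4(1) = 2
t_q=3/2 is in segment 0 (τ=3/2); S_0(τ)=2789/1696

y_0=-4 y_1=5 y_2=4 y_3=-2 y_4=-4 y_5=2
S(3/2) = 2789/1696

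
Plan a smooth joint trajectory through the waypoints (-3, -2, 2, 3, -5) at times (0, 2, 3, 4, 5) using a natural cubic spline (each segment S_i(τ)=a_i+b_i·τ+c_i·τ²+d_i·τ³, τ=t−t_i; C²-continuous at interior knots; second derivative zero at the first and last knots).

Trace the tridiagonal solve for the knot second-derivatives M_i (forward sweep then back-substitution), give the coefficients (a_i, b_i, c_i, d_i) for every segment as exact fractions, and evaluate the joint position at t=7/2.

Δ: Δ0=1/2, Δ1=4, Δ2=1, Δ3=-8
row 1: diag=6, rhs=21; c'=1/6, d'=7/2
row 2: denom=4−1·1/6=23/6; d'=(-18−1·7/2)/(23/6)=-129/23
row 3: denom=4−1·6/23=86/23; d'=(-54−1·-129/23)/(86/23)=-1113/86
back: M3=-1113/86
back: M2=-129/23−6/23·-1113/86=-96/43
back: M1=7/2−1/6·-96/43=333/86
M: M0=0, M1=333/86, M2=-96/43, M3=-1113/86, M4=0
seg 0: a=-3, c=M0/2=0, d=(M1−M0)/(6·2)=111/344, b=Δ0−h0·(2M0+M1)/6=-34/43
seg 1: a=-2, c=M1/2=333/172, d=(M2−M1)/(6·1)=-175/172, b=Δ1−h1·(2M1+M2)/6=265/86
seg 2: a=2, c=M2/2=-48/43, d=(M3−M2)/(6·1)=-307/172, b=Δ2−h2·(2M2+M3)/6=671/172
seg 3: a=3, c=M3/2=-1113/172, d=(M4−M3)/(6·1)=371/172, b=Δ3−h3·(2M3+M4)/6=-317/86
t_q=7/2 → seg 2, τ=1/2; S=2+671/172·τ+-48/43·τ²+-307/172·τ³=4745/1376

  seg 0: a=-3 b=-34/43 c=0 d=111/344
  seg 1: a=-2 b=265/86 c=333/172 d=-175/172
  seg 2: a=2 b=671/172 c=-48/43 d=-307/172
  seg 3: a=3 b=-317/86 c=-1113/172 d=371/172
S(7/2) = 4745/1376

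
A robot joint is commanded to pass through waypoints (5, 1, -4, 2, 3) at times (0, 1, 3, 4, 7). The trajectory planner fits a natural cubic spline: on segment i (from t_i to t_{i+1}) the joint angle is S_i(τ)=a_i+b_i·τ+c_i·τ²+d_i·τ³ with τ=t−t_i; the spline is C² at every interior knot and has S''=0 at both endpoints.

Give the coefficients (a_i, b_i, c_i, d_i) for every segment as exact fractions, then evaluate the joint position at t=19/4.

Δ: Δ0=-4, Δ1=-5/2, Δ2=6, Δ3=1/3
row 1: diag=6, rhs=9; c'=1/3, d'=3/2
row 2: denom=6−2·1/3=16/3; d'=(51−2·3/2)/(16/3)=9
row 3: denom=8−1·3/16=125/16; d'=(-34−1·9)/(125/16)=-688/125
back: M3=-688/125
back: M2=9−3/16·-688/125=1254/125
back: M1=3/2−1/3·1254/125=-461/250
M: M0=0, M1=-461/250, M2=1254/125, M3=-688/125, M4=0
seg 0: a=5, c=M0/2=0, d=(M1−M0)/(6·1)=-461/1500, b=Δ0−h0·(2M0+M1)/6=-5539/1500
seg 1: a=1, c=M1/2=-461/500, d=(M2−M1)/(6·2)=2969/3000, b=Δ1−h1·(2M1+M2)/6=-3461/750
seg 2: a=-4, c=M2/2=627/125, d=(M3−M2)/(6·1)=-971/375, b=Δ2−h2·(2M2+M3)/6=268/75
seg 3: a=2, c=M3/2=-344/125, d=(M4−M3)/(6·3)=344/1125, b=Δ3−h3·(2M3+M4)/6=2189/375
t_q=19/4 → seg 3, τ=3/4; S=2+2189/375·τ+-344/125·τ²+344/1125·τ³=4959/1000

  seg 0: a=5 b=-5539/1500 c=0 d=-461/1500
  seg 1: a=1 b=-3461/750 c=-461/500 d=2969/3000
  seg 2: a=-4 b=268/75 c=627/125 d=-971/375
  seg 3: a=2 b=2189/375 c=-344/125 d=344/1125
S(19/4) = 4959/1000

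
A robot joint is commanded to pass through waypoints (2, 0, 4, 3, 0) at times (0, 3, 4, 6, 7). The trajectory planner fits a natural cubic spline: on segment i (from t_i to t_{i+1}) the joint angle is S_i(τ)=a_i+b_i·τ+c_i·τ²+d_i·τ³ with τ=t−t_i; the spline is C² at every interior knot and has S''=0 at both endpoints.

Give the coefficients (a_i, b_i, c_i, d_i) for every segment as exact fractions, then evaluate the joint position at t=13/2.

  seg 0: a=2 b=-1021/375 c=0 d=257/1125
  seg 1: a=0 b=1292/375 c=257/125 d=-563/375
  seg 2: a=4 b=229/75 c=-306/125 d=1007/3000
  seg 3: a=3 b=-2033/750 c=-217/500 d=217/1500
S(13/2) = 6217/4000

Δ: Δ0=-2/3, Δ1=4, Δ2=-1/2, Δ3=-3
row 1: diag=8, rhs=28; c'=1/8, d'=7/2
row 2: denom=6−1·1/8=47/8; d'=(-27−1·7/2)/(47/8)=-244/47
row 3: denom=6−2·16/47=250/47; d'=(-15−2·-244/47)/(250/47)=-217/250
back: M3=-217/250
back: M2=-244/47−16/47·-217/250=-612/125
back: M1=7/2−1/8·-612/125=514/125
M: M0=0, M1=514/125, M2=-612/125, M3=-217/250, M4=0
seg 0: a=2, c=M0/2=0, d=(M1−M0)/(6·3)=257/1125, b=Δ0−h0·(2M0+M1)/6=-1021/375
seg 1: a=0, c=M1/2=257/125, d=(M2−M1)/(6·1)=-563/375, b=Δ1−h1·(2M1+M2)/6=1292/375
seg 2: a=4, c=M2/2=-306/125, d=(M3−M2)/(6·2)=1007/3000, b=Δ2−h2·(2M2+M3)/6=229/75
seg 3: a=3, c=M3/2=-217/500, d=(M4−M3)/(6·1)=217/1500, b=Δ3−h3·(2M3+M4)/6=-2033/750
t_q=13/2 → seg 3, τ=1/2; S=3+-2033/750·τ+-217/500·τ²+217/1500·τ³=6217/4000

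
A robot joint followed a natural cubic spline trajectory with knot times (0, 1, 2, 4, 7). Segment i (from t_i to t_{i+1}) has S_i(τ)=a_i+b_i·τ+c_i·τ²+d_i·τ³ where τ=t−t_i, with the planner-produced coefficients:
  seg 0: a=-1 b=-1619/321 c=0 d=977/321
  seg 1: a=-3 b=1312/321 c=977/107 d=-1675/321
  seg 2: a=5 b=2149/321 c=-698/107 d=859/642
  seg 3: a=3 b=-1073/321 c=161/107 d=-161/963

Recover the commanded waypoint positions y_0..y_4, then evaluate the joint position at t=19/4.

y_0=-1 y_1=-3 y_2=5 y_3=3 y_4=2
S(19/4) = 8689/6848

y_0 = S_0(0) = a_0 = -1
y_1 = S_1(0) = a_1 = -3
y_2 = S_2(0) = a_2 = 5
y_3 = S_3(0) = a_3 = 3
y_4 = S_3(3) = 2
t_q=19/4 is in segment 3 (τ=3/4); S_3(τ)=8689/6848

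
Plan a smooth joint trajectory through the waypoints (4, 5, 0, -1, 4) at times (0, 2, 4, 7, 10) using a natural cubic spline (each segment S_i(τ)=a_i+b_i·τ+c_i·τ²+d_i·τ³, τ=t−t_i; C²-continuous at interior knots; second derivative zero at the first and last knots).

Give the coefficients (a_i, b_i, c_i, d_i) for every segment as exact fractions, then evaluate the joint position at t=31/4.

  seg 0: a=4 b=583/420 c=0 d=-373/1680
  seg 1: a=5 b=-134/105 c=-373/280 d=121/336
  seg 2: a=0 b=-137/60 c=29/35 d=-5/84
  seg 3: a=-1 b=227/210 c=41/140 d=-41/1260
S(31/4) = -49/1280

Δ: Δ0=1/2, Δ1=-5/2, Δ2=-1/3, Δ3=5/3
row 1: diag=8, rhs=-18; c'=1/4, d'=-9/4
row 2: denom=10−2·1/4=19/2; d'=(13−2·-9/4)/(19/2)=35/19
row 3: denom=12−3·6/19=210/19; d'=(12−3·35/19)/(210/19)=41/70
back: M3=41/70
back: M2=35/19−6/19·41/70=58/35
back: M1=-9/4−1/4·58/35=-373/140
M: M0=0, M1=-373/140, M2=58/35, M3=41/70, M4=0
seg 0: a=4, c=M0/2=0, d=(M1−M0)/(6·2)=-373/1680, b=Δ0−h0·(2M0+M1)/6=583/420
seg 1: a=5, c=M1/2=-373/280, d=(M2−M1)/(6·2)=121/336, b=Δ1−h1·(2M1+M2)/6=-134/105
seg 2: a=0, c=M2/2=29/35, d=(M3−M2)/(6·3)=-5/84, b=Δ2−h2·(2M2+M3)/6=-137/60
seg 3: a=-1, c=M3/2=41/140, d=(M4−M3)/(6·3)=-41/1260, b=Δ3−h3·(2M3+M4)/6=227/210
t_q=31/4 → seg 3, τ=3/4; S=-1+227/210·τ+41/140·τ²+-41/1260·τ³=-49/1280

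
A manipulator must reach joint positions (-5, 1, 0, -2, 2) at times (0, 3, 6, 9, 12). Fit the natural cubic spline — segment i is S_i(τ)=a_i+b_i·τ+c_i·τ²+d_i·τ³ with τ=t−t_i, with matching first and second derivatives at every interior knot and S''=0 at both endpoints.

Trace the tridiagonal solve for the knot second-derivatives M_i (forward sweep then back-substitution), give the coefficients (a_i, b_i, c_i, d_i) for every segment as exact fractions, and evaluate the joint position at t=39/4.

  seg 0: a=-5 b=431/168 c=0 d=-95/1512
  seg 1: a=1 b=73/84 c=-95/168 d=83/1512
  seg 2: a=0 b=-25/24 c=-1/14 d=11/168
  seg 3: a=-2 b=25/84 c=29/56 d=-29/504
S(39/4) = -773/512

Δ: Δ0=2, Δ1=-1/3, Δ2=-2/3, Δ3=4/3
row 1: diag=12, rhs=-14; c'=1/4, d'=-7/6
row 2: denom=12−3·1/4=45/4; d'=(-2−3·-7/6)/(45/4)=2/15
row 3: denom=12−3·4/15=56/5; d'=(12−3·2/15)/(56/5)=29/28
back: M3=29/28
back: M2=2/15−4/15·29/28=-1/7
back: M1=-7/6−1/4·-1/7=-95/84
M: M0=0, M1=-95/84, M2=-1/7, M3=29/28, M4=0
seg 0: a=-5, c=M0/2=0, d=(M1−M0)/(6·3)=-95/1512, b=Δ0−h0·(2M0+M1)/6=431/168
seg 1: a=1, c=M1/2=-95/168, d=(M2−M1)/(6·3)=83/1512, b=Δ1−h1·(2M1+M2)/6=73/84
seg 2: a=0, c=M2/2=-1/14, d=(M3−M2)/(6·3)=11/168, b=Δ2−h2·(2M2+M3)/6=-25/24
seg 3: a=-2, c=M3/2=29/56, d=(M4−M3)/(6·3)=-29/504, b=Δ3−h3·(2M3+M4)/6=25/84
t_q=39/4 → seg 3, τ=3/4; S=-2+25/84·τ+29/56·τ²+-29/504·τ³=-773/512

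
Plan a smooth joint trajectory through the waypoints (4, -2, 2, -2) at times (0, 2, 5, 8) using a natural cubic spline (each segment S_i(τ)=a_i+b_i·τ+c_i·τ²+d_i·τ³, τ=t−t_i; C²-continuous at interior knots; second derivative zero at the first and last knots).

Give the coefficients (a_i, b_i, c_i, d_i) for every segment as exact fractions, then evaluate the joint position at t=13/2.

  seg 0: a=4 b=-151/37 c=0 d=10/37
  seg 1: a=-2 b=-31/37 c=60/37 d=-299/999
  seg 2: a=2 b=30/37 c=-119/111 d=119/999
S(13/2) = 357/296

Δ: Δ0=-3, Δ1=4/3, Δ2=-4/3
row 1: diag=10, rhs=26; c'=3/10, d'=13/5
row 2: denom=12−3·3/10=111/10; d'=(-16−3·13/5)/(111/10)=-238/111
back: M2=-238/111
back: M1=13/5−3/10·-238/111=120/37
M: M0=0, M1=120/37, M2=-238/111, M3=0
seg 0: a=4, c=M0/2=0, d=(M1−M0)/(6·2)=10/37, b=Δ0−h0·(2M0+M1)/6=-151/37
seg 1: a=-2, c=M1/2=60/37, d=(M2−M1)/(6·3)=-299/999, b=Δ1−h1·(2M1+M2)/6=-31/37
seg 2: a=2, c=M2/2=-119/111, d=(M3−M2)/(6·3)=119/999, b=Δ2−h2·(2M2+M3)/6=30/37
t_q=13/2 → seg 2, τ=3/2; S=2+30/37·τ+-119/111·τ²+119/999·τ³=357/296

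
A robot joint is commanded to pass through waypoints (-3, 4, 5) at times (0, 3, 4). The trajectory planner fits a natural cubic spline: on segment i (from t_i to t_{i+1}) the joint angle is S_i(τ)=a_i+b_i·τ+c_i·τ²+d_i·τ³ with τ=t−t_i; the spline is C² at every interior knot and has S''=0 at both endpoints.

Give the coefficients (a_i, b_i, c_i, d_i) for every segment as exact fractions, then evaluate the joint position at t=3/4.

Δ: Δ0=7/3, Δ1=1
row 1: diag=8, rhs=-8; c'=1/8, d'=-1
back: M1=-1
M: M0=0, M1=-1, M2=0
seg 0: a=-3, c=M0/2=0, d=(M1−M0)/(6·3)=-1/18, b=Δ0−h0·(2M0+M1)/6=17/6
seg 1: a=4, c=M1/2=-1/2, d=(M2−M1)/(6·1)=1/6, b=Δ1−h1·(2M1+M2)/6=4/3
t_q=3/4 → seg 0, τ=3/4; S=-3+17/6·τ+0·τ²+-1/18·τ³=-115/128

  seg 0: a=-3 b=17/6 c=0 d=-1/18
  seg 1: a=4 b=4/3 c=-1/2 d=1/6
S(3/4) = -115/128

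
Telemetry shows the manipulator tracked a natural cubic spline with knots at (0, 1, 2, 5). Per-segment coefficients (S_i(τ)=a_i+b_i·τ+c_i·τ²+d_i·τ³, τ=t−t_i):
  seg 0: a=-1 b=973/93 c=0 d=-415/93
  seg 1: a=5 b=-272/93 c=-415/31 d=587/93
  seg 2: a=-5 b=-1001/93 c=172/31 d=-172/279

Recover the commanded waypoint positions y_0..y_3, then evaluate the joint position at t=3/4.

y_0 = S_0(0) = a_0 = -1
y_1 = S_1(0) = a_1 = 5
y_2 = S_2(0) = a_2 = -5
y_3 = S_2(3) = -4
t_q=3/4 is in segment 0 (τ=3/4); S_0(τ)=9849/1984

y_0=-1 y_1=5 y_2=-5 y_3=-4
S(3/4) = 9849/1984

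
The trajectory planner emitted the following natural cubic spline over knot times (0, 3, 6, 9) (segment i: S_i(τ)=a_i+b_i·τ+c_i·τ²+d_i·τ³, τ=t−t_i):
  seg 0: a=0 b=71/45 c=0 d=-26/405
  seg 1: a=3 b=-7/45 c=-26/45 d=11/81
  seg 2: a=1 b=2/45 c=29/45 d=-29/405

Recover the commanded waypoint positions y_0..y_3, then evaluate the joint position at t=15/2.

y_0 = S_0(0) = a_0 = 0
y_1 = S_1(0) = a_1 = 3
y_2 = S_2(0) = a_2 = 1
y_3 = S_2(3) = 5
t_q=15/2 is in segment 2 (τ=3/2); S_2(τ)=91/40

y_0=0 y_1=3 y_2=1 y_3=5
S(15/2) = 91/40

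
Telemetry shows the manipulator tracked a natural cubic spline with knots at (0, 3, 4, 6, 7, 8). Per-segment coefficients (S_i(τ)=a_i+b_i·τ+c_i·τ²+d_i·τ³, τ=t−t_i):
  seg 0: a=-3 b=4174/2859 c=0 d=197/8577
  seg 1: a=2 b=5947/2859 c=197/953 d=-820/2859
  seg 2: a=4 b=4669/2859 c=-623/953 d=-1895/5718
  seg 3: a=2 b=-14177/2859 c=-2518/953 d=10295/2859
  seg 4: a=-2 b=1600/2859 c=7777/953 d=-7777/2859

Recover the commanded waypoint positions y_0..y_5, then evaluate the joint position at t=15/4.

y_0=-3 y_1=2 y_2=4 y_3=2 y_4=-2 y_5=4
S(15/4) = 13553/3812

y_0 = S_0(0) = a_0 = -3
y_1 = S_1(0) = a_1 = 2
y_2 = S_2(0) = a_2 = 4
y_3 = S_3(0) = a_3 = 2
y_4 = S_4(0) = a_4 = -2
y_5 = S_4(1) = 4
t_q=15/4 is in segment 1 (τ=3/4); S_1(τ)=13553/3812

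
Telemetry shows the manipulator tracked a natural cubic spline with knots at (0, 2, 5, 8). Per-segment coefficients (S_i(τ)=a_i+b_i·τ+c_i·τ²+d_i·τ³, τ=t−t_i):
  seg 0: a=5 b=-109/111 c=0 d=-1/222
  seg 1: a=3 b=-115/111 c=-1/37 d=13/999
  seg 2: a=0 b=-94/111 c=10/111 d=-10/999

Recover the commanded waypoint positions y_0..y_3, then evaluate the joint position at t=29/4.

y_0=5 y_1=3 y_2=0 y_3=-2
S(29/4) = -1851/1184

y_0 = S_0(0) = a_0 = 5
y_1 = S_1(0) = a_1 = 3
y_2 = S_2(0) = a_2 = 0
y_3 = S_2(3) = -2
t_q=29/4 is in segment 2 (τ=9/4); S_2(τ)=-1851/1184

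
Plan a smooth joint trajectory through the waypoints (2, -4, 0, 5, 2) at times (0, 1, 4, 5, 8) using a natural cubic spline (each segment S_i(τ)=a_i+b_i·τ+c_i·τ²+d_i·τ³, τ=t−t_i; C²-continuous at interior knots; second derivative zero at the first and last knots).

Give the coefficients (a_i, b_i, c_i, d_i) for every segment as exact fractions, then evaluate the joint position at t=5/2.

Δ: Δ0=-6, Δ1=4/3, Δ2=5, Δ3=-1
row 1: diag=8, rhs=44; c'=3/8, d'=11/2
row 2: denom=8−3·3/8=55/8; d'=(22−3·11/2)/(55/8)=4/5
row 3: denom=8−1·8/55=432/55; d'=(-36−1·4/5)/(432/55)=-253/54
back: M3=-253/54
back: M2=4/5−8/55·-253/54=40/27
back: M1=11/2−3/8·40/27=89/18
M: M0=0, M1=89/18, M2=40/27, M3=-253/54, M4=0
seg 0: a=2, c=M0/2=0, d=(M1−M0)/(6·1)=89/108, b=Δ0−h0·(2M0+M1)/6=-737/108
seg 1: a=-4, c=M1/2=89/36, d=(M2−M1)/(6·3)=-187/972, b=Δ1−h1·(2M1+M2)/6=-235/54
seg 2: a=0, c=M2/2=20/27, d=(M3−M2)/(6·1)=-37/36, b=Δ2−h2·(2M2+M3)/6=571/108
seg 3: a=5, c=M3/2=-253/108, d=(M4−M3)/(6·3)=253/972, b=Δ3−h3·(2M3+M4)/6=199/54
t_q=5/2 → seg 1, τ=3/2; S=-4+-235/54·τ+89/36·τ²+-187/972·τ³=-539/96

  seg 0: a=2 b=-737/108 c=0 d=89/108
  seg 1: a=-4 b=-235/54 c=89/36 d=-187/972
  seg 2: a=0 b=571/108 c=20/27 d=-37/36
  seg 3: a=5 b=199/54 c=-253/108 d=253/972
S(5/2) = -539/96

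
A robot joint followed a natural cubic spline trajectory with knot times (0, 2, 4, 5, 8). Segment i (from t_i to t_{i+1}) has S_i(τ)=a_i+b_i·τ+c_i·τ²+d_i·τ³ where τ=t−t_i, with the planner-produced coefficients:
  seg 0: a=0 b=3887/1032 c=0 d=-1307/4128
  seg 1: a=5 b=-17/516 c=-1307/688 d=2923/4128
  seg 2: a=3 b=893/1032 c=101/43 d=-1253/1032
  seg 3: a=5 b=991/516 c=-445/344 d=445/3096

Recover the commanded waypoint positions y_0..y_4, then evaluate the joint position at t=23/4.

y_0=0 y_1=5 y_2=3 y_3=5 y_4=3
S(23/4) = 127107/22016

y_0 = S_0(0) = a_0 = 0
y_1 = S_1(0) = a_1 = 5
y_2 = S_2(0) = a_2 = 3
y_3 = S_3(0) = a_3 = 5
y_4 = S_3(3) = 3
t_q=23/4 is in segment 3 (τ=3/4); S_3(τ)=127107/22016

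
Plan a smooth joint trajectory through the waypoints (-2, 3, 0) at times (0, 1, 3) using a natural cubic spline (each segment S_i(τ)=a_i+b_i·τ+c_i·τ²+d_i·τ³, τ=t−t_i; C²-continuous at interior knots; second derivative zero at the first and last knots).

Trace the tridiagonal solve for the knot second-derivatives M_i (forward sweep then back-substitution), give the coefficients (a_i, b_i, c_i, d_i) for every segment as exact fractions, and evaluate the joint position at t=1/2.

Δ: Δ0=5, Δ1=-3/2
row 1: diag=6, rhs=-39; c'=1/3, d'=-13/2
back: M1=-13/2
M: M0=0, M1=-13/2, M2=0
seg 0: a=-2, c=M0/2=0, d=(M1−M0)/(6·1)=-13/12, b=Δ0−h0·(2M0+M1)/6=73/12
seg 1: a=3, c=M1/2=-13/4, d=(M2−M1)/(6·2)=13/24, b=Δ1−h1·(2M1+M2)/6=17/6
t_q=1/2 → seg 0, τ=1/2; S=-2+73/12·τ+0·τ²+-13/12·τ³=29/32

  seg 0: a=-2 b=73/12 c=0 d=-13/12
  seg 1: a=3 b=17/6 c=-13/4 d=13/24
S(1/2) = 29/32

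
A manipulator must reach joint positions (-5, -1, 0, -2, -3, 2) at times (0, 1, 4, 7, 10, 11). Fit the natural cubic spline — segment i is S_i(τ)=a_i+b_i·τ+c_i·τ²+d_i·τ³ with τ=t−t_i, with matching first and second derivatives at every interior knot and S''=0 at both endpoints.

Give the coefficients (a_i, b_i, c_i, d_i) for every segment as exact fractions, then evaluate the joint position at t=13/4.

  seg 0: a=-5 b=1495/333 c=0 d=-163/333
  seg 1: a=-1 b=1006/333 c=-163/111 d=572/2997
  seg 2: a=0 b=-212/333 c=83/333 d=-7/81
  seg 3: a=-2 b=-491/333 c=-176/333 d=908/2997
  seg 4: a=-3 b=1177/333 c=244/111 d=-244/333
S(13/4) = 159/296

Δ: Δ0=4, Δ1=1/3, Δ2=-2/3, Δ3=-1/3, Δ4=5
row 1: diag=8, rhs=-22; c'=3/8, d'=-11/4
row 2: denom=12−3·3/8=87/8; d'=(-6−3·-11/4)/(87/8)=6/29
row 3: denom=12−3·8/29=324/29; d'=(2−3·6/29)/(324/29)=10/81
row 4: denom=8−3·29/108=259/36; d'=(32−3·10/81)/(259/36)=488/111
back: M4=488/111
back: M3=10/81−29/108·488/111=-352/333
back: M2=6/29−8/29·-352/333=166/333
back: M1=-11/4−3/8·166/333=-326/111
M: M0=0, M1=-326/111, M2=166/333, M3=-352/333, M4=488/111, M5=0
seg 0: a=-5, c=M0/2=0, d=(M1−M0)/(6·1)=-163/333, b=Δ0−h0·(2M0+M1)/6=1495/333
seg 1: a=-1, c=M1/2=-163/111, d=(M2−M1)/(6·3)=572/2997, b=Δ1−h1·(2M1+M2)/6=1006/333
seg 2: a=0, c=M2/2=83/333, d=(M3−M2)/(6·3)=-7/81, b=Δ2−h2·(2M2+M3)/6=-212/333
seg 3: a=-2, c=M3/2=-176/333, d=(M4−M3)/(6·3)=908/2997, b=Δ3−h3·(2M3+M4)/6=-491/333
seg 4: a=-3, c=M4/2=244/111, d=(M5−M4)/(6·1)=-244/333, b=Δ4−h4·(2M4+M5)/6=1177/333
t_q=13/4 → seg 1, τ=9/4; S=-1+1006/333·τ+-163/111·τ²+572/2997·τ³=159/296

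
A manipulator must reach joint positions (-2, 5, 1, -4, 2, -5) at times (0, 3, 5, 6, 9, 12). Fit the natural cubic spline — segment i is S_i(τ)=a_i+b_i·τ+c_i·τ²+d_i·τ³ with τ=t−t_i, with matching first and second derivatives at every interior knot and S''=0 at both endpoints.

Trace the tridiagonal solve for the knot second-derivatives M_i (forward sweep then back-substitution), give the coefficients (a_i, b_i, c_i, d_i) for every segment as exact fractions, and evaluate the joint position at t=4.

  seg 0: a=-2 b=865/264 c=0 d=-83/792
  seg 1: a=5 b=59/132 c=-83/88 d=-37/264
  seg 2: a=1 b=-661/132 c=-157/88 d=43/24
  seg 3: a=-4 b=-845/264 c=79/22 d=-1471/2376
  seg 4: a=2 b=215/132 c=-523/264 d=523/2376
S(4) = 48/11

Δ: Δ0=7/3, Δ1=-2, Δ2=-5, Δ3=2, Δ4=-7/3
row 1: diag=10, rhs=-26; c'=1/5, d'=-13/5
row 2: denom=6−2·1/5=28/5; d'=(-18−2·-13/5)/(28/5)=-16/7
row 3: denom=8−1·5/28=219/28; d'=(42−1·-16/7)/(219/28)=1240/219
row 4: denom=12−3·28/73=792/73; d'=(-26−3·1240/219)/(792/73)=-523/132
back: M4=-523/132
back: M3=1240/219−28/73·-523/132=79/11
back: M2=-16/7−5/28·79/11=-157/44
back: M1=-13/5−1/5·-157/44=-83/44
M: M0=0, M1=-83/44, M2=-157/44, M3=79/11, M4=-523/132, M5=0
seg 0: a=-2, c=M0/2=0, d=(M1−M0)/(6·3)=-83/792, b=Δ0−h0·(2M0+M1)/6=865/264
seg 1: a=5, c=M1/2=-83/88, d=(M2−M1)/(6·2)=-37/264, b=Δ1−h1·(2M1+M2)/6=59/132
seg 2: a=1, c=M2/2=-157/88, d=(M3−M2)/(6·1)=43/24, b=Δ2−h2·(2M2+M3)/6=-661/132
seg 3: a=-4, c=M3/2=79/22, d=(M4−M3)/(6·3)=-1471/2376, b=Δ3−h3·(2M3+M4)/6=-845/264
seg 4: a=2, c=M4/2=-523/264, d=(M5−M4)/(6·3)=523/2376, b=Δ4−h4·(2M4+M5)/6=215/132
t_q=4 → seg 1, τ=1; S=5+59/132·τ+-83/88·τ²+-37/264·τ³=48/11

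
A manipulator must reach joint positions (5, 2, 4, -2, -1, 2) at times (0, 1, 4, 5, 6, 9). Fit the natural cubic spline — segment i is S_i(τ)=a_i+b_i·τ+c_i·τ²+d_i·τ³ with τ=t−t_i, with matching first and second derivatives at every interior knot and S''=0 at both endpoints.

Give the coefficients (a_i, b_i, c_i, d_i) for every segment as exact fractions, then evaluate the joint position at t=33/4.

  seg 0: a=5 b=-2197/547 c=0 d=556/547
  seg 1: a=2 b=-529/547 c=1668/547 d=-12331/14769
  seg 2: a=4 b=-2852/547 c=-7327/1641 d=6037/1641
  seg 3: a=-2 b=-5099/1641 c=10784/1641 d=-1348/547
  seg 4: a=-1 b=4337/1641 c=-1348/1641 d=1348/14769
S(33/4) = 15995/8752

Δ: Δ0=-3, Δ1=2/3, Δ2=-6, Δ3=1, Δ4=1
row 1: diag=8, rhs=22; c'=3/8, d'=11/4
row 2: denom=8−3·3/8=55/8; d'=(-40−3·11/4)/(55/8)=-386/55
row 3: denom=4−1·8/55=212/55; d'=(42−1·-386/55)/(212/55)=674/53
row 4: denom=8−1·55/212=1641/212; d'=(0−1·674/53)/(1641/212)=-2696/1641
back: M4=-2696/1641
back: M3=674/53−55/212·-2696/1641=21568/1641
back: M2=-386/55−8/55·21568/1641=-14654/1641
back: M1=11/4−3/8·-14654/1641=3336/547
M: M0=0, M1=3336/547, M2=-14654/1641, M3=21568/1641, M4=-2696/1641, M5=0
seg 0: a=5, c=M0/2=0, d=(M1−M0)/(6·1)=556/547, b=Δ0−h0·(2M0+M1)/6=-2197/547
seg 1: a=2, c=M1/2=1668/547, d=(M2−M1)/(6·3)=-12331/14769, b=Δ1−h1·(2M1+M2)/6=-529/547
seg 2: a=4, c=M2/2=-7327/1641, d=(M3−M2)/(6·1)=6037/1641, b=Δ2−h2·(2M2+M3)/6=-2852/547
seg 3: a=-2, c=M3/2=10784/1641, d=(M4−M3)/(6·1)=-1348/547, b=Δ3−h3·(2M3+M4)/6=-5099/1641
seg 4: a=-1, c=M4/2=-1348/1641, d=(M5−M4)/(6·3)=1348/14769, b=Δ4−h4·(2M4+M5)/6=4337/1641
t_q=33/4 → seg 4, τ=9/4; S=-1+4337/1641·τ+-1348/1641·τ²+1348/14769·τ³=15995/8752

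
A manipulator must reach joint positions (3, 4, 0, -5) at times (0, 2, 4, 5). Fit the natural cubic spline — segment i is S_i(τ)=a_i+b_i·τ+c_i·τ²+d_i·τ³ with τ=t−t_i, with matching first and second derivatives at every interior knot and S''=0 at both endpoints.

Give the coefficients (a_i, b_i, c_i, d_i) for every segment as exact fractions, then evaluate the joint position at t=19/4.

Δ: Δ0=1/2, Δ1=-2, Δ2=-5
row 1: diag=8, rhs=-15; c'=1/4, d'=-15/8
row 2: denom=6−2·1/4=11/2; d'=(-18−2·-15/8)/(11/2)=-57/22
back: M2=-57/22
back: M1=-15/8−1/4·-57/22=-27/22
M: M0=0, M1=-27/22, M2=-57/22, M3=0
seg 0: a=3, c=M0/2=0, d=(M1−M0)/(6·2)=-9/88, b=Δ0−h0·(2M0+M1)/6=10/11
seg 1: a=4, c=M1/2=-27/44, d=(M2−M1)/(6·2)=-5/44, b=Δ1−h1·(2M1+M2)/6=-7/22
seg 2: a=0, c=M2/2=-57/44, d=(M3−M2)/(6·1)=19/44, b=Δ2−h2·(2M2+M3)/6=-91/22
t_q=19/4 → seg 2, τ=3/4; S=0+-91/22·τ+-57/44·τ²+19/44·τ³=-10275/2816

  seg 0: a=3 b=10/11 c=0 d=-9/88
  seg 1: a=4 b=-7/22 c=-27/44 d=-5/44
  seg 2: a=0 b=-91/22 c=-57/44 d=19/44
S(19/4) = -10275/2816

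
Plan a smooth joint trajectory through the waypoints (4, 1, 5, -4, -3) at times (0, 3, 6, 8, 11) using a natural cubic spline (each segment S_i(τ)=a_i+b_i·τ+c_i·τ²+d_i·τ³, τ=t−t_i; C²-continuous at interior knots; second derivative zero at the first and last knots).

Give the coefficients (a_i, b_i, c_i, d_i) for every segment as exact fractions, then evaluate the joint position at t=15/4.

Δ: Δ0=-1, Δ1=4/3, Δ2=-9/2, Δ3=1/3
row 1: diag=12, rhs=14; c'=1/4, d'=7/6
row 2: denom=10−3·1/4=37/4; d'=(-35−3·7/6)/(37/4)=-154/37
row 3: denom=10−2·8/37=354/37; d'=(29−2·-154/37)/(354/37)=1381/354
back: M3=1381/354
back: M2=-154/37−8/37·1381/354=-886/177
back: M1=7/6−1/4·-886/177=428/177
M: M0=0, M1=428/177, M2=-886/177, M3=1381/354, M4=0
seg 0: a=4, c=M0/2=0, d=(M1−M0)/(6·3)=214/1593, b=Δ0−h0·(2M0+M1)/6=-391/177
seg 1: a=1, c=M1/2=214/177, d=(M2−M1)/(6·3)=-73/177, b=Δ1−h1·(2M1+M2)/6=251/177
seg 2: a=5, c=M2/2=-443/177, d=(M3−M2)/(6·2)=1051/1416, b=Δ2−h2·(2M2+M3)/6=-436/177
seg 3: a=-4, c=M3/2=1381/708, d=(M4−M3)/(6·3)=-1381/6372, b=Δ3−h3·(2M3+M4)/6=-421/118
t_q=15/4 → seg 1, τ=3/4; S=1+251/177·τ+214/177·τ²+-73/177·τ³=9703/3776

  seg 0: a=4 b=-391/177 c=0 d=214/1593
  seg 1: a=1 b=251/177 c=214/177 d=-73/177
  seg 2: a=5 b=-436/177 c=-443/177 d=1051/1416
  seg 3: a=-4 b=-421/118 c=1381/708 d=-1381/6372
S(15/4) = 9703/3776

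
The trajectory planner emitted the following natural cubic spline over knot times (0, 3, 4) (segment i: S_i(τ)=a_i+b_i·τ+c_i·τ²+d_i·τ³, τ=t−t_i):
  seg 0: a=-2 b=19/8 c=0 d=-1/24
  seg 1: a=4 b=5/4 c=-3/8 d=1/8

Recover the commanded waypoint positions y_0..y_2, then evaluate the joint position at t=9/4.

y_0 = S_0(0) = a_0 = -2
y_1 = S_1(0) = a_1 = 4
y_2 = S_1(1) = 5
t_q=9/4 is in segment 0 (τ=9/4); S_0(τ)=1469/512

y_0=-2 y_1=4 y_2=5
S(9/4) = 1469/512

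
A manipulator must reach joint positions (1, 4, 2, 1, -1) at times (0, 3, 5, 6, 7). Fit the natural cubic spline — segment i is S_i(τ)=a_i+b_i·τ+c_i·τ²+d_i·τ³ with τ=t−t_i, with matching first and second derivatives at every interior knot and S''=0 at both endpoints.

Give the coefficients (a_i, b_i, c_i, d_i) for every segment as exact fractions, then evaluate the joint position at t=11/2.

  seg 0: a=1 b=179/107 c=0 d=-8/107
  seg 1: a=4 b=-37/107 c=-72/107 d=37/214
  seg 2: a=2 b=-103/107 c=39/107 d=-43/107
  seg 3: a=1 b=-154/107 c=-90/107 d=30/107
S(11/2) = 1335/856

Δ: Δ0=1, Δ1=-1, Δ2=-1, Δ3=-2
row 1: diag=10, rhs=-12; c'=1/5, d'=-6/5
row 2: denom=6−2·1/5=28/5; d'=(0−2·-6/5)/(28/5)=3/7
row 3: denom=4−1·5/28=107/28; d'=(-6−1·3/7)/(107/28)=-180/107
back: M3=-180/107
back: M2=3/7−5/28·-180/107=78/107
back: M1=-6/5−1/5·78/107=-144/107
M: M0=0, M1=-144/107, M2=78/107, M3=-180/107, M4=0
seg 0: a=1, c=M0/2=0, d=(M1−M0)/(6·3)=-8/107, b=Δ0−h0·(2M0+M1)/6=179/107
seg 1: a=4, c=M1/2=-72/107, d=(M2−M1)/(6·2)=37/214, b=Δ1−h1·(2M1+M2)/6=-37/107
seg 2: a=2, c=M2/2=39/107, d=(M3−M2)/(6·1)=-43/107, b=Δ2−h2·(2M2+M3)/6=-103/107
seg 3: a=1, c=M3/2=-90/107, d=(M4−M3)/(6·1)=30/107, b=Δ3−h3·(2M3+M4)/6=-154/107
t_q=11/2 → seg 2, τ=1/2; S=2+-103/107·τ+39/107·τ²+-43/107·τ³=1335/856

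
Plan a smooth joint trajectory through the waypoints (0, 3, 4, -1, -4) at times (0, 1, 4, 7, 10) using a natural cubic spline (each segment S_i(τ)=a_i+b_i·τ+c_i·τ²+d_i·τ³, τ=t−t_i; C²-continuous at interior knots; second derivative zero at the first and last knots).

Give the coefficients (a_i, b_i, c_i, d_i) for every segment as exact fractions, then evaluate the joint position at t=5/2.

  seg 0: a=0 b=533/162 c=0 d=-47/162
  seg 1: a=3 b=196/81 c=-47/54 d=85/1458
  seg 2: a=4 b=-199/162 c=-28/81 d=97/1458
  seg 3: a=-1 b=-122/81 c=41/162 d=-41/1458
S(5/2) = 701/144

Δ: Δ0=3, Δ1=1/3, Δ2=-5/3, Δ3=-1
row 1: diag=8, rhs=-16; c'=3/8, d'=-2
row 2: denom=12−3·3/8=87/8; d'=(-12−3·-2)/(87/8)=-16/29
row 3: denom=12−3·8/29=324/29; d'=(4−3·-16/29)/(324/29)=41/81
back: M3=41/81
back: M2=-16/29−8/29·41/81=-56/81
back: M1=-2−3/8·-56/81=-47/27
M: M0=0, M1=-47/27, M2=-56/81, M3=41/81, M4=0
seg 0: a=0, c=M0/2=0, d=(M1−M0)/(6·1)=-47/162, b=Δ0−h0·(2M0+M1)/6=533/162
seg 1: a=3, c=M1/2=-47/54, d=(M2−M1)/(6·3)=85/1458, b=Δ1−h1·(2M1+M2)/6=196/81
seg 2: a=4, c=M2/2=-28/81, d=(M3−M2)/(6·3)=97/1458, b=Δ2−h2·(2M2+M3)/6=-199/162
seg 3: a=-1, c=M3/2=41/162, d=(M4−M3)/(6·3)=-41/1458, b=Δ3−h3·(2M3+M4)/6=-122/81
t_q=5/2 → seg 1, τ=3/2; S=3+196/81·τ+-47/54·τ²+85/1458·τ³=701/144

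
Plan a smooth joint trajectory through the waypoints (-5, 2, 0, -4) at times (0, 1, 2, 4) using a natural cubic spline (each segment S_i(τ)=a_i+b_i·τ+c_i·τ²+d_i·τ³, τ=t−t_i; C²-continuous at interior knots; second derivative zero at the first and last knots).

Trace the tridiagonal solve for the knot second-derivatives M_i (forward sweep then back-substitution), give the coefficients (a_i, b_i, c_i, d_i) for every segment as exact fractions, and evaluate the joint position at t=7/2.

Δ: Δ0=7, Δ1=-2, Δ2=-2
row 1: diag=4, rhs=-54; c'=1/4, d'=-27/2
row 2: denom=6−1·1/4=23/4; d'=(0−1·-27/2)/(23/4)=54/23
back: M2=54/23
back: M1=-27/2−1/4·54/23=-324/23
M: M0=0, M1=-324/23, M2=54/23, M3=0
seg 0: a=-5, c=M0/2=0, d=(M1−M0)/(6·1)=-54/23, b=Δ0−h0·(2M0+M1)/6=215/23
seg 1: a=2, c=M1/2=-162/23, d=(M2−M1)/(6·1)=63/23, b=Δ1−h1·(2M1+M2)/6=53/23
seg 2: a=0, c=M2/2=27/23, d=(M3−M2)/(6·2)=-9/46, b=Δ2−h2·(2M2+M3)/6=-82/23
t_q=7/2 → seg 2, τ=3/2; S=0+-82/23·τ+27/23·τ²+-9/46·τ³=-1239/368

  seg 0: a=-5 b=215/23 c=0 d=-54/23
  seg 1: a=2 b=53/23 c=-162/23 d=63/23
  seg 2: a=0 b=-82/23 c=27/23 d=-9/46
S(7/2) = -1239/368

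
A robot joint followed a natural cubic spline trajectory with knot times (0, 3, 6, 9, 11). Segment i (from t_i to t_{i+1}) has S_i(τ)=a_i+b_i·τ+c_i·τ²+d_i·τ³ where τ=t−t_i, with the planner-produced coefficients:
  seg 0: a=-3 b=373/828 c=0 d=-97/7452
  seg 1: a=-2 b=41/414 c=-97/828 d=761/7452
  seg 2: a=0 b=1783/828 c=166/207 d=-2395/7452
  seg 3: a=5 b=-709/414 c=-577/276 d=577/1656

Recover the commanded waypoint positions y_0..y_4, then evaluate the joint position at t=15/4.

y_0 = S_0(0) = a_0 = -3
y_1 = S_1(0) = a_1 = -2
y_2 = S_2(0) = a_2 = 0
y_3 = S_3(0) = a_3 = 5
y_4 = S_3(2) = -4
t_q=15/4 is in segment 1 (τ=3/4); S_1(τ)=-11473/5888

y_0=-3 y_1=-2 y_2=0 y_3=5 y_4=-4
S(15/4) = -11473/5888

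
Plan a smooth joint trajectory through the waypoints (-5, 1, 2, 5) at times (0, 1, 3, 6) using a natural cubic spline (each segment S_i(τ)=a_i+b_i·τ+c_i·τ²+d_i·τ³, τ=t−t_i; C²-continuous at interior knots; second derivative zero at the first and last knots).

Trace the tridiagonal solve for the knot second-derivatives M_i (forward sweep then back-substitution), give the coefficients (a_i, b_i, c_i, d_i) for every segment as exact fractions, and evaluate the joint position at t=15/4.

  seg 0: a=-5 b=7 c=0 d=-1
  seg 1: a=1 b=4 c=-3 d=5/8
  seg 2: a=2 b=-1/2 c=3/4 d=-1/12
S(15/4) = 515/256

Δ: Δ0=6, Δ1=1/2, Δ2=1
row 1: diag=6, rhs=-33; c'=1/3, d'=-11/2
row 2: denom=10−2·1/3=28/3; d'=(3−2·-11/2)/(28/3)=3/2
back: M2=3/2
back: M1=-11/2−1/3·3/2=-6
M: M0=0, M1=-6, M2=3/2, M3=0
seg 0: a=-5, c=M0/2=0, d=(M1−M0)/(6·1)=-1, b=Δ0−h0·(2M0+M1)/6=7
seg 1: a=1, c=M1/2=-3, d=(M2−M1)/(6·2)=5/8, b=Δ1−h1·(2M1+M2)/6=4
seg 2: a=2, c=M2/2=3/4, d=(M3−M2)/(6·3)=-1/12, b=Δ2−h2·(2M2+M3)/6=-1/2
t_q=15/4 → seg 2, τ=3/4; S=2+-1/2·τ+3/4·τ²+-1/12·τ³=515/256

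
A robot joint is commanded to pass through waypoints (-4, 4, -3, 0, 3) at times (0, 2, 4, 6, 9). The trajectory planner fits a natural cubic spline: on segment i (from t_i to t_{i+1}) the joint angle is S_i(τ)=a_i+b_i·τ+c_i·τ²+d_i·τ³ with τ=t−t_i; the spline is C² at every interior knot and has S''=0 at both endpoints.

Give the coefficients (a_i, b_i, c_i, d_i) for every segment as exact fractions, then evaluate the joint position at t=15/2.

  seg 0: a=-4 b=452/71 c=0 d=-42/71
  seg 1: a=4 b=-52/71 c=-252/71 d=615/568
  seg 2: a=-3 b=-275/142 c=837/284 d=-349/568
  seg 3: a=0 b=176/71 c=-105/142 d=35/426
S(15/2) = 2649/1136

Δ: Δ0=4, Δ1=-7/2, Δ2=3/2, Δ3=1
row 1: diag=8, rhs=-45; c'=1/4, d'=-45/8
row 2: denom=8−2·1/4=15/2; d'=(30−2·-45/8)/(15/2)=11/2
row 3: denom=10−2·4/15=142/15; d'=(-3−2·11/2)/(142/15)=-105/71
back: M3=-105/71
back: M2=11/2−4/15·-105/71=837/142
back: M1=-45/8−1/4·837/142=-504/71
M: M0=0, M1=-504/71, M2=837/142, M3=-105/71, M4=0
seg 0: a=-4, c=M0/2=0, d=(M1−M0)/(6·2)=-42/71, b=Δ0−h0·(2M0+M1)/6=452/71
seg 1: a=4, c=M1/2=-252/71, d=(M2−M1)/(6·2)=615/568, b=Δ1−h1·(2M1+M2)/6=-52/71
seg 2: a=-3, c=M2/2=837/284, d=(M3−M2)/(6·2)=-349/568, b=Δ2−h2·(2M2+M3)/6=-275/142
seg 3: a=0, c=M3/2=-105/142, d=(M4−M3)/(6·3)=35/426, b=Δ3−h3·(2M3+M4)/6=176/71
t_q=15/2 → seg 3, τ=3/2; S=0+176/71·τ+-105/142·τ²+35/426·τ³=2649/1136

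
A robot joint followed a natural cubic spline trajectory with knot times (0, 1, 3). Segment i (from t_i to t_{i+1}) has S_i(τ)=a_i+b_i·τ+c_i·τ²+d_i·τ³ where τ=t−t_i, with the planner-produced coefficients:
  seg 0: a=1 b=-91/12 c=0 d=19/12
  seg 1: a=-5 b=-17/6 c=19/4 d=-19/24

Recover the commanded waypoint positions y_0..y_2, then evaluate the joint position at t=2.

y_0=1 y_1=-5 y_2=2
S(2) = -31/8

y_0 = S_0(0) = a_0 = 1
y_1 = S_1(0) = a_1 = -5
y_2 = S_1(2) = 2
t_q=2 is in segment 1 (τ=1); S_1(τ)=-31/8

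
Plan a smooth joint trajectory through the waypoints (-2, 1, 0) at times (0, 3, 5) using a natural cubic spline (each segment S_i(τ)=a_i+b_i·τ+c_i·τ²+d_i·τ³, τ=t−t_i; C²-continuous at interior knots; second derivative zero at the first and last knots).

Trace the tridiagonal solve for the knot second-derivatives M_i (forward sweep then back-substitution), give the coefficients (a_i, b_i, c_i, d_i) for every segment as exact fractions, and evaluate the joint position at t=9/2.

  seg 0: a=-2 b=29/20 c=0 d=-1/20
  seg 1: a=1 b=1/10 c=-9/20 d=3/40
S(9/2) = 25/64

Δ: Δ0=1, Δ1=-1/2
row 1: diag=10, rhs=-9; c'=1/5, d'=-9/10
back: M1=-9/10
M: M0=0, M1=-9/10, M2=0
seg 0: a=-2, c=M0/2=0, d=(M1−M0)/(6·3)=-1/20, b=Δ0−h0·(2M0+M1)/6=29/20
seg 1: a=1, c=M1/2=-9/20, d=(M2−M1)/(6·2)=3/40, b=Δ1−h1·(2M1+M2)/6=1/10
t_q=9/2 → seg 1, τ=3/2; S=1+1/10·τ+-9/20·τ²+3/40·τ³=25/64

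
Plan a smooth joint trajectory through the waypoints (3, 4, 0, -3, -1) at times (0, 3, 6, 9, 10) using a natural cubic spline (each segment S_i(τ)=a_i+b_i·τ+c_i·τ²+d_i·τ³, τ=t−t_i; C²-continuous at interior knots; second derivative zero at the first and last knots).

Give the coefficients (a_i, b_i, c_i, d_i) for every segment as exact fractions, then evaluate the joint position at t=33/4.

  seg 0: a=3 b=13/18 c=0 d=-7/162
  seg 1: a=4 b=-4/9 c=-7/18 d=5/162
  seg 2: a=0 b=-35/18 c=-1/9 d=23/162
  seg 3: a=-3 b=11/9 c=7/6 d=-7/18
S(33/4) = -425/128

Δ: Δ0=1/3, Δ1=-4/3, Δ2=-1, Δ3=2
row 1: diag=12, rhs=-10; c'=1/4, d'=-5/6
row 2: denom=12−3·1/4=45/4; d'=(2−3·-5/6)/(45/4)=2/5
row 3: denom=8−3·4/15=36/5; d'=(18−3·2/5)/(36/5)=7/3
back: M3=7/3
back: M2=2/5−4/15·7/3=-2/9
back: M1=-5/6−1/4·-2/9=-7/9
M: M0=0, M1=-7/9, M2=-2/9, M3=7/3, M4=0
seg 0: a=3, c=M0/2=0, d=(M1−M0)/(6·3)=-7/162, b=Δ0−h0·(2M0+M1)/6=13/18
seg 1: a=4, c=M1/2=-7/18, d=(M2−M1)/(6·3)=5/162, b=Δ1−h1·(2M1+M2)/6=-4/9
seg 2: a=0, c=M2/2=-1/9, d=(M3−M2)/(6·3)=23/162, b=Δ2−h2·(2M2+M3)/6=-35/18
seg 3: a=-3, c=M3/2=7/6, d=(M4−M3)/(6·1)=-7/18, b=Δ3−h3·(2M3+M4)/6=11/9
t_q=33/4 → seg 2, τ=9/4; S=0+-35/18·τ+-1/9·τ²+23/162·τ³=-425/128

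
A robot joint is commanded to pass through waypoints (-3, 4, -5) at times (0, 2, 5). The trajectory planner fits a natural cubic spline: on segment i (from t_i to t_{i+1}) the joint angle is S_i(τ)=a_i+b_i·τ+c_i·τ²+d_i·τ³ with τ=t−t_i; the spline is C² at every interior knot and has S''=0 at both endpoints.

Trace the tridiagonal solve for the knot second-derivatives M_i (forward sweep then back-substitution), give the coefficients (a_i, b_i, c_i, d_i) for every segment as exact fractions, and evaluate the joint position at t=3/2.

Δ: Δ0=7/2, Δ1=-3
row 1: diag=10, rhs=-39; c'=3/10, d'=-39/10
back: M1=-39/10
M: M0=0, M1=-39/10, M2=0
seg 0: a=-3, c=M0/2=0, d=(M1−M0)/(6·2)=-13/40, b=Δ0−h0·(2M0+M1)/6=24/5
seg 1: a=4, c=M1/2=-39/20, d=(M2−M1)/(6·3)=13/60, b=Δ1−h1·(2M1+M2)/6=9/10
t_q=3/2 → seg 0, τ=3/2; S=-3+24/5·τ+0·τ²+-13/40·τ³=993/320

  seg 0: a=-3 b=24/5 c=0 d=-13/40
  seg 1: a=4 b=9/10 c=-39/20 d=13/60
S(3/2) = 993/320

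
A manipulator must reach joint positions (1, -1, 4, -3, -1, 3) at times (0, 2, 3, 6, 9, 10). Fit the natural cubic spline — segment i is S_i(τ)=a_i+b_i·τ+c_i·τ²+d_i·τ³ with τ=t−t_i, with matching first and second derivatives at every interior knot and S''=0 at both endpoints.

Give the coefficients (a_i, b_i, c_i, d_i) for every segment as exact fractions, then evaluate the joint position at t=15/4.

Δ: Δ0=-1, Δ1=5, Δ2=-7/3, Δ3=2/3, Δ4=4
row 1: diag=6, rhs=36; c'=1/6, d'=6
row 2: denom=8−1·1/6=47/6; d'=(-44−1·6)/(47/6)=-300/47
row 3: denom=12−3·18/47=510/47; d'=(18−3·-300/47)/(510/47)=291/85
row 4: denom=8−3·47/170=1219/170; d'=(20−3·291/85)/(1219/170)=1654/1219
back: M4=1654/1219
back: M3=291/85−47/170·1654/1219=3716/1219
back: M2=-300/47−18/47·3716/1219=-9204/1219
back: M1=6−1/6·-9204/1219=8848/1219
M: M0=0, M1=8848/1219, M2=-9204/1219, M3=3716/1219, M4=1654/1219, M5=0
seg 0: a=1, c=M0/2=0, d=(M1−M0)/(6·2)=2212/3657, b=Δ0−h0·(2M0+M1)/6=-12505/3657
seg 1: a=-1, c=M1/2=4424/1219, d=(M2−M1)/(6·1)=-9026/3657, b=Δ1−h1·(2M1+M2)/6=14039/3657
seg 2: a=4, c=M2/2=-4602/1219, d=(M3−M2)/(6·3)=6460/10971, b=Δ2−h2·(2M2+M3)/6=13505/3657
seg 3: a=-3, c=M3/2=1858/1219, d=(M4−M3)/(6·3)=-1031/10971, b=Δ3−h3·(2M3+M4)/6=-11191/3657
seg 4: a=-1, c=M4/2=827/1219, d=(M5−M4)/(6·1)=-827/3657, b=Δ4−h4·(2M4+M5)/6=12974/3657
t_q=15/4 → seg 2, τ=3/4; S=4+13505/3657·τ+-4602/1219·τ²+6460/10971·τ³=95463/19504

  seg 0: a=1 b=-12505/3657 c=0 d=2212/3657
  seg 1: a=-1 b=14039/3657 c=4424/1219 d=-9026/3657
  seg 2: a=4 b=13505/3657 c=-4602/1219 d=6460/10971
  seg 3: a=-3 b=-11191/3657 c=1858/1219 d=-1031/10971
  seg 4: a=-1 b=12974/3657 c=827/1219 d=-827/3657
S(15/4) = 95463/19504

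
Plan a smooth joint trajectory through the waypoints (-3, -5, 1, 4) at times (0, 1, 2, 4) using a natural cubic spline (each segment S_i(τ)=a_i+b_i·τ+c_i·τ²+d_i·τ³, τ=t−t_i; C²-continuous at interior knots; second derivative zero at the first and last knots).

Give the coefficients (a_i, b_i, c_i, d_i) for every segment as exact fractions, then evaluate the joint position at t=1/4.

Δ: Δ0=-2, Δ1=6, Δ2=3/2
row 1: diag=4, rhs=48; c'=1/4, d'=12
row 2: denom=6−1·1/4=23/4; d'=(-27−1·12)/(23/4)=-156/23
back: M2=-156/23
back: M1=12−1/4·-156/23=315/23
M: M0=0, M1=315/23, M2=-156/23, M3=0
seg 0: a=-3, c=M0/2=0, d=(M1−M0)/(6·1)=105/46, b=Δ0−h0·(2M0+M1)/6=-197/46
seg 1: a=-5, c=M1/2=315/46, d=(M2−M1)/(6·1)=-157/46, b=Δ1−h1·(2M1+M2)/6=59/23
seg 2: a=1, c=M2/2=-78/23, d=(M3−M2)/(6·2)=13/23, b=Δ2−h2·(2M2+M3)/6=277/46
t_q=1/4 → seg 0, τ=1/4; S=-3+-197/46·τ+0·τ²+105/46·τ³=-11879/2944

  seg 0: a=-3 b=-197/46 c=0 d=105/46
  seg 1: a=-5 b=59/23 c=315/46 d=-157/46
  seg 2: a=1 b=277/46 c=-78/23 d=13/23
S(1/4) = -11879/2944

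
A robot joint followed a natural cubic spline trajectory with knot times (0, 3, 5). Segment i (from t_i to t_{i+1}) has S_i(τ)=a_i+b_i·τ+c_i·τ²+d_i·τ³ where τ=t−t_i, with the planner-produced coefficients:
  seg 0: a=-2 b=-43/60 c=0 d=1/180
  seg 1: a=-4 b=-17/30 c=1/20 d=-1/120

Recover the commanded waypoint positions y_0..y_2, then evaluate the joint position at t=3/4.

y_0 = S_0(0) = a_0 = -2
y_1 = S_1(0) = a_1 = -4
y_2 = S_1(2) = -5
t_q=3/4 is in segment 0 (τ=3/4); S_0(τ)=-649/256

y_0=-2 y_1=-4 y_2=-5
S(3/4) = -649/256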